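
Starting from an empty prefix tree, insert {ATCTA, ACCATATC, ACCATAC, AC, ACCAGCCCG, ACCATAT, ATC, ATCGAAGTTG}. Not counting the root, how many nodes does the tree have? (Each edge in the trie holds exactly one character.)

Trie structure (* marks end of a word):
(root)
└─ A
   ├─ C *
   │  └─ C
   │     └─ A
   │        ├─ G
   │        │  └─ C
   │        │     └─ C
   │        │        └─ C
   │        │           └─ G *
   │        └─ T
   │           └─ A
   │              ├─ C *
   │              └─ T *
   │                 └─ C *
   └─ T
      └─ C *
         ├─ G
         │  └─ A
         │     └─ A
         │        └─ G
         │           └─ T
         │              └─ T
         │                 └─ G *
         └─ T
            └─ A *
Counting every labelled node above: 25.

25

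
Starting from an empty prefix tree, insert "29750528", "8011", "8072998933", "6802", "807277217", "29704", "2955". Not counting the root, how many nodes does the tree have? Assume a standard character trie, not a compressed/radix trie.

33

Insert word by word; a character creates a node only if that edge doesn't already exist:
  "29750528" → 8 new (2, 9, 7, 5, 0, 5, 2, 8)
  "8011" → 4 new (8, 0, 1, 1)
  "8072998933" → prefix "80" already present; 8 new (7, 2, 9, 9, 8, 9, 3, 3)
  "6802" → 4 new (6, 8, 0, 2)
  "807277217" → prefix "8072" already present; 5 new (7, 7, 2, 1, 7)
  "29704" → prefix "297" already present; 2 new (0, 4)
  "2955" → prefix "29" already present; 2 new (5, 5)
Total nodes = 8 + 4 + 8 + 4 + 5 + 2 + 2 = 33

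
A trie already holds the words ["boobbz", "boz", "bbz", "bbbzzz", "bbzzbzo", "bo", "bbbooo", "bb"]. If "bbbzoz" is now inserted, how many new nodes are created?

The longest prefix of "bbbzoz" already in the trie is "bbbz" (length 4).
So 6 − 4 = 2 new nodes.

2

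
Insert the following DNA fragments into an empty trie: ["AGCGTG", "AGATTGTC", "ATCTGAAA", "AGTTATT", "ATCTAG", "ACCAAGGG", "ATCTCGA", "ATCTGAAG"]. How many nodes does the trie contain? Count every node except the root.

37

For each word, the new-node count is its length minus the longest prefix already in the trie:
  "AGCGTG" → 6 new (A, G, C, G, T, G)
  "AGATTGTC" → prefix "AG" already present; 6 new (A, T, T, G, T, C)
  "ATCTGAAA" → prefix "A" already present; 7 new (T, C, T, G, A, A, A)
  "AGTTATT" → prefix "AG" already present; 5 new (T, T, A, T, T)
  "ATCTAG" → prefix "ATCT" already present; 2 new (A, G)
  "ACCAAGGG" → prefix "A" already present; 7 new (C, C, A, A, G, G, G)
  "ATCTCGA" → prefix "ATCT" already present; 3 new (C, G, A)
  "ATCTGAAG" → prefix "ATCTGAA" already present; 1 new (G)
Total nodes = 6 + 6 + 7 + 5 + 2 + 7 + 3 + 1 = 37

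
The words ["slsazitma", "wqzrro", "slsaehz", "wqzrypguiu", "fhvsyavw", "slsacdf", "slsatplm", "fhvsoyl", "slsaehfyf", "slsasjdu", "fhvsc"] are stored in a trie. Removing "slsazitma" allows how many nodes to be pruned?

5

After clearing the end-marker at "slsazitma", prune upward until reaching a node still needed by another word.
The suffix "zitma" (5 nodes) is used only by "slsazitma"; the node for "slsa" still has the child "e", so pruning stops there.
Nodes removed: 5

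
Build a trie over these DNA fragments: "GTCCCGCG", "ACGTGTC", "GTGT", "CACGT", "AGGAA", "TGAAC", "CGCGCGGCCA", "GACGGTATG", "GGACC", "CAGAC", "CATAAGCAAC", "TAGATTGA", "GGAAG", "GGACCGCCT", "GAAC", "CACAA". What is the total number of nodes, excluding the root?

80

Trace insertions, counting only characters that open a new branch:
  "GTCCCGCG" → 8 new (G, T, C, C, C, G, C, G)
  "ACGTGTC" → 7 new (A, C, G, T, G, T, C)
  "GTGT" → prefix "GT" already present; 2 new (G, T)
  "CACGT" → 5 new (C, A, C, G, T)
  "AGGAA" → prefix "A" already present; 4 new (G, G, A, A)
  "TGAAC" → 5 new (T, G, A, A, C)
  "CGCGCGGCCA" → prefix "C" already present; 9 new (G, C, G, C, G, G, C, C, A)
  "GACGGTATG" → prefix "G" already present; 8 new (A, C, G, G, T, A, T, G)
  "GGACC" → prefix "G" already present; 4 new (G, A, C, C)
  "CAGAC" → prefix "CA" already present; 3 new (G, A, C)
  "CATAAGCAAC" → prefix "CA" already present; 8 new (T, A, A, G, C, A, A, C)
  "TAGATTGA" → prefix "T" already present; 7 new (A, G, A, T, T, G, A)
  "GGAAG" → prefix "GGA" already present; 2 new (A, G)
  "GGACCGCCT" → prefix "GGACC" already present; 4 new (G, C, C, T)
  "GAAC" → prefix "GA" already present; 2 new (A, C)
  "CACAA" → prefix "CAC" already present; 2 new (A, A)
Total nodes = 8 + 7 + 2 + 5 + 4 + 5 + 9 + 8 + 4 + 3 + 8 + 7 + 2 + 4 + 2 + 2 = 80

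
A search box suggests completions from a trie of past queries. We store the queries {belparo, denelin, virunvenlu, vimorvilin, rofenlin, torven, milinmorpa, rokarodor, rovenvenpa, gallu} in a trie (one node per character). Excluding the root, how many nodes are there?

76

For each word, the new-node count is its length minus the longest prefix already in the trie:
  "belparo" → 7 new (b, e, l, p, a, r, o)
  "denelin" → 7 new (d, e, n, e, l, i, n)
  "virunvenlu" → 10 new (v, i, r, u, n, v, e, n, l, u)
  "vimorvilin" → prefix "vi" already present; 8 new (m, o, r, v, i, l, i, n)
  "rofenlin" → 8 new (r, o, f, e, n, l, i, n)
  "torven" → 6 new (t, o, r, v, e, n)
  "milinmorpa" → 10 new (m, i, l, i, n, m, o, r, p, a)
  "rokarodor" → prefix "ro" already present; 7 new (k, a, r, o, d, o, r)
  "rovenvenpa" → prefix "ro" already present; 8 new (v, e, n, v, e, n, p, a)
  "gallu" → 5 new (g, a, l, l, u)
Total nodes = 7 + 7 + 10 + 8 + 8 + 6 + 10 + 7 + 8 + 5 = 76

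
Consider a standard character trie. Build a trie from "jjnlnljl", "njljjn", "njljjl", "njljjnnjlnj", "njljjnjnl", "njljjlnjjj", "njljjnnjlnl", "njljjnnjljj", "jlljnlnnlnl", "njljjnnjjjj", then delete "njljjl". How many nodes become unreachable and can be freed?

0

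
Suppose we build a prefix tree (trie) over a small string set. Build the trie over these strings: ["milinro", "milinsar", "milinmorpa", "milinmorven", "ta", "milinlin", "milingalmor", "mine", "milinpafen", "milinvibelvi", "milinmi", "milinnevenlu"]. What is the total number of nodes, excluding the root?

Insert word by word; a character creates a node only if that edge doesn't already exist:
  "milinro" → 7 new (m, i, l, i, n, r, o)
  "milinsar" → prefix "milin" already present; 3 new (s, a, r)
  "milinmorpa" → prefix "milin" already present; 5 new (m, o, r, p, a)
  "milinmorven" → prefix "milinmor" already present; 3 new (v, e, n)
  "ta" → 2 new (t, a)
  "milinlin" → prefix "milin" already present; 3 new (l, i, n)
  "milingalmor" → prefix "milin" already present; 6 new (g, a, l, m, o, r)
  "mine" → prefix "mi" already present; 2 new (n, e)
  "milinpafen" → prefix "milin" already present; 5 new (p, a, f, e, n)
  "milinvibelvi" → prefix "milin" already present; 7 new (v, i, b, e, l, v, i)
  "milinmi" → prefix "milinm" already present; 1 new (i)
  "milinnevenlu" → prefix "milin" already present; 7 new (n, e, v, e, n, l, u)
Total nodes = 7 + 3 + 5 + 3 + 2 + 3 + 6 + 2 + 5 + 7 + 1 + 7 = 51

51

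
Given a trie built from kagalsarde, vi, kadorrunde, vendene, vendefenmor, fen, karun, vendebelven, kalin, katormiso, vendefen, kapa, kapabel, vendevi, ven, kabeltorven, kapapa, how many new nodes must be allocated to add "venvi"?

Walking "venvi" from the root, the first 3 characters ("ven") follow existing edges; "v" is the first miss.
New nodes needed: |"venvi"| − 3 = 5 − 3 = 2.

2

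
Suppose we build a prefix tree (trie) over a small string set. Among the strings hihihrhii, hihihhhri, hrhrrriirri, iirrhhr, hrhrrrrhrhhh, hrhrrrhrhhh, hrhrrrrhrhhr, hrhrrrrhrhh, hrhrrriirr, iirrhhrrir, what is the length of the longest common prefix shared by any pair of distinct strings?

Equivalently: take the maximum, over all pairs, of their longest common prefix length.
e.g. "hrhrrrrhrhh" and "hrhrrrrhrhhh" share the prefix "hrhrrrrhrhh" of length 11; no pair shares a longer one.
Longest shared-prefix length: 11

11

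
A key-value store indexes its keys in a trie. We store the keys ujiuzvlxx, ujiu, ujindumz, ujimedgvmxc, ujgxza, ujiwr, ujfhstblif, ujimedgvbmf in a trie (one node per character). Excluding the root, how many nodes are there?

Count nodes per top-level branch (shared prefixes stored once):
  'u'-branch (ujfhstblif, ujgxza, ujimedgvbmf, ujimedgvmxc, ujindumz, ujiu, ujiuzvlxx, ujiwr): 39 nodes
Sum: 39

39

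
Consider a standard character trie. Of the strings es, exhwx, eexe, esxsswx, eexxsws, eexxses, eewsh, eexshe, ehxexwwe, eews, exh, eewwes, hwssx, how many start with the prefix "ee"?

7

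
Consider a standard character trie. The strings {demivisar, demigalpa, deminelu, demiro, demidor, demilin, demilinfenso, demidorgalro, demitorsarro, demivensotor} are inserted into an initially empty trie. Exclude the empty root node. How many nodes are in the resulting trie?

Count nodes per top-level branch (shared prefixes stored once):
  'd'-branch (demidor, demidorgalro, demigalpa, demilin, demilinfenso, deminelu, demiro, demitorsarro, demivensotor, demivisar): 51 nodes
Sum: 51

51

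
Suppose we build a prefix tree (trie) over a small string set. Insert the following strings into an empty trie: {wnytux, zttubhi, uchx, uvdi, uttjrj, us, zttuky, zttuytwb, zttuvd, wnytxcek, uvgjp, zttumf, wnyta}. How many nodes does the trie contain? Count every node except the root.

Count nodes per top-level branch (shared prefixes stored once):
  'u'-branch (uchx, us, uttjrj, uvdi, uvgjp): 16 nodes
  'w'-branch (wnyta, wnytux, wnytxcek): 11 nodes
  'z'-branch (zttubhi, zttuky, zttumf, zttuvd, zttuytwb): 17 nodes
Sum: 44

44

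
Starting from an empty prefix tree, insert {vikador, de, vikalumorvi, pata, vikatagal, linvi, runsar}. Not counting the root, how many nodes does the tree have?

36

Trie structure (* marks end of a word):
(root)
├─ d
│  └─ e *
├─ l
│  └─ i
│     └─ n
│        └─ v
│           └─ i *
├─ p
│  └─ a
│     └─ t
│        └─ a *
├─ r
│  └─ u
│     └─ n
│        └─ s
│           └─ a
│              └─ r *
└─ v
   └─ i
      └─ k
         └─ a
            ├─ d
            │  └─ o
            │     └─ r *
            ├─ l
            │  └─ u
            │     └─ m
            │        └─ o
            │           └─ r
            │              └─ v
            │                 └─ i *
            └─ t
               └─ a
                  └─ g
                     └─ a
                        └─ l *
Counting every labelled node above: 36.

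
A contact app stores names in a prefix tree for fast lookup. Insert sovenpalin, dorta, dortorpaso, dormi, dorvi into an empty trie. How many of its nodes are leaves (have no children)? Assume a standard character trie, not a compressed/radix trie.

A leaf is a node with no children — equivalently, the end of a word that is not a proper prefix of any other stored word.
Those words: "dormi", "dorta", "dortorpaso", "dorvi", "sovenpalin"
Leaf count: 5

5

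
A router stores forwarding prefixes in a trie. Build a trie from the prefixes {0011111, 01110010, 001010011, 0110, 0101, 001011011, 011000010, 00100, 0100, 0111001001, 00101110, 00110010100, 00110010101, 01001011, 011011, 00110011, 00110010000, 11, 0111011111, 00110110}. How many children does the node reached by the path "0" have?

2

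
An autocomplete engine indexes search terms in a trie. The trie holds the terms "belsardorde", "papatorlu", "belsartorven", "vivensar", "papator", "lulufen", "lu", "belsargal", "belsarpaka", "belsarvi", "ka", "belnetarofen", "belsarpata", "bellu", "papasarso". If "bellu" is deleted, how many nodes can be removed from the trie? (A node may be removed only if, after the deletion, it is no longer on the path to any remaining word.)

2

Walk "bellu" from the leaf back toward the root, removing each node that no remaining word uses.
The suffix "lu" (2 nodes) is used only by "bellu"; the node for "bel" still has the child "s", so pruning stops there.
Nodes removed: 2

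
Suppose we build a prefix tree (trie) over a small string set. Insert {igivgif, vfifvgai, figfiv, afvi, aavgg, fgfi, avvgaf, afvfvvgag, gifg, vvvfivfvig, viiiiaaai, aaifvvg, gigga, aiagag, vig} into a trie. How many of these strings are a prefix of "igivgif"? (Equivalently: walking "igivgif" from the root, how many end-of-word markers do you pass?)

1

Walk "igivgif" from the root; an end-of-word marker is hit whenever a stored word is a prefix of "igivgif".
Prefixes of the query that are stored words: "igivgif"
Count: 1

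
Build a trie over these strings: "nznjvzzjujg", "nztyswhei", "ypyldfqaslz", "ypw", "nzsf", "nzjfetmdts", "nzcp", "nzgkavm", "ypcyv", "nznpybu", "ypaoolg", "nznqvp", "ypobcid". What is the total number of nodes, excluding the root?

67

Trace insertions, counting only characters that open a new branch:
  "nznjvzzjujg" → 11 new (n, z, n, j, v, z, z, j, u, j, g)
  "nztyswhei" → prefix "nz" already present; 7 new (t, y, s, w, h, e, i)
  "ypyldfqaslz" → 11 new (y, p, y, l, d, f, q, a, s, l, z)
  "ypw" → prefix "yp" already present; 1 new (w)
  "nzsf" → prefix "nz" already present; 2 new (s, f)
  "nzjfetmdts" → prefix "nz" already present; 8 new (j, f, e, t, m, d, t, s)
  "nzcp" → prefix "nz" already present; 2 new (c, p)
  "nzgkavm" → prefix "nz" already present; 5 new (g, k, a, v, m)
  "ypcyv" → prefix "yp" already present; 3 new (c, y, v)
  "nznpybu" → prefix "nzn" already present; 4 new (p, y, b, u)
  "ypaoolg" → prefix "yp" already present; 5 new (a, o, o, l, g)
  "nznqvp" → prefix "nzn" already present; 3 new (q, v, p)
  "ypobcid" → prefix "yp" already present; 5 new (o, b, c, i, d)
Total nodes = 11 + 7 + 11 + 1 + 2 + 8 + 2 + 5 + 3 + 4 + 5 + 3 + 5 = 67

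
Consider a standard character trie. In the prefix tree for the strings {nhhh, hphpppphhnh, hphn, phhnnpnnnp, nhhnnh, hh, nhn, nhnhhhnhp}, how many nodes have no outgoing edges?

7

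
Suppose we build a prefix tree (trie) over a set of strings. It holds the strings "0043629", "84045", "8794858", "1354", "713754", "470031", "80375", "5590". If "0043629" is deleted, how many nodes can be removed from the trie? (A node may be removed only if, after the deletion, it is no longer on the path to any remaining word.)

A node on "0043629"'s path can go only if nothing else ends at it or branches off below it.
No other word shares any prefix with "0043629", so all 7 of its nodes go.
Nodes removed: 7

7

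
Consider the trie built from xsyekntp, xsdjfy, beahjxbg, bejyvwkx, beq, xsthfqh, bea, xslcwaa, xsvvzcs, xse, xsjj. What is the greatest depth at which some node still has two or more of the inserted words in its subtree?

Look for the deepest trie node that still has at least two words in its subtree.
e.g. "bea" and "beahjxbg" share the prefix "bea" of length 3; no pair shares a longer one.
Longest shared-prefix length: 3

3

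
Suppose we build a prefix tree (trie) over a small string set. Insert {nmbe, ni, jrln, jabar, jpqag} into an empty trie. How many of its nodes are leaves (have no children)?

5

A leaf is a node with no children — equivalently, the end of a word that is not a proper prefix of any other stored word.
Those words: "jabar", "jpqag", "jrln", "ni", "nmbe"
Leaf count: 5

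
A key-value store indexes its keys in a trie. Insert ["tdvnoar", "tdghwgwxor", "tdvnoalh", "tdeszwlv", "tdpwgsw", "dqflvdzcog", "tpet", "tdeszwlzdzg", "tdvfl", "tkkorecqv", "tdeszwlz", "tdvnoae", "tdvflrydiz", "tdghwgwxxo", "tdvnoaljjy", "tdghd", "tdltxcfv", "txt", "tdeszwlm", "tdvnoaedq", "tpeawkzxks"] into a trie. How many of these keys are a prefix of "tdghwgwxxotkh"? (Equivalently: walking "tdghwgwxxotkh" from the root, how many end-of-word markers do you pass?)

1

Check each prefix of "tdghwgwxxotkh" against the stored set — each match is an end-marker on the path.
Prefixes of the query that are stored words: "tdghwgwxxo"
Count: 1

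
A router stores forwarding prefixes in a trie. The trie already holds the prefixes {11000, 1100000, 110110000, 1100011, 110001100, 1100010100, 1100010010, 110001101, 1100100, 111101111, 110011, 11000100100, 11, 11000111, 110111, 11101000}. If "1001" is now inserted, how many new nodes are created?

3

"1" is already a path in the trie; the remaining "001" must be added.
Each of the 3 remaining characters creates one node.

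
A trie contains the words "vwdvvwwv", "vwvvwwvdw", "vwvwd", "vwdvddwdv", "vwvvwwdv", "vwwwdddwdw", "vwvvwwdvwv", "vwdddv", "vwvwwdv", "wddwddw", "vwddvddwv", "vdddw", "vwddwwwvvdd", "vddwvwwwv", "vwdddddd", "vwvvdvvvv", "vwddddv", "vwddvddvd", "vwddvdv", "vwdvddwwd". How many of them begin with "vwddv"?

Walk to "vwddv"; the words in its subtree are exactly those with that prefix.
Words under "vwddv": vwddvddvd, vwddvddwv, vwddvdv
Count: 3

3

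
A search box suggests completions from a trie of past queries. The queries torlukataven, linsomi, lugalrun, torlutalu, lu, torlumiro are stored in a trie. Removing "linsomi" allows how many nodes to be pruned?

Walk "linsomi" from the leaf back toward the root, removing each node that no remaining word uses.
The suffix "insomi" (6 nodes) is used only by "linsomi"; the node for "l" still has the child "u", so pruning stops there.
Nodes removed: 6

6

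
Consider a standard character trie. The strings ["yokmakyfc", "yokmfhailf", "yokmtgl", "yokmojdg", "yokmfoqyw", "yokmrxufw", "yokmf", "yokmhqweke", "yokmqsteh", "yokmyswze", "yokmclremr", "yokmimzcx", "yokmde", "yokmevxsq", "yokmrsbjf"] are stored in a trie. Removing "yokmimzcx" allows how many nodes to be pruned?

A node on "yokmimzcx"'s path can go only if nothing else ends at it or branches off below it.
The suffix "imzcx" (5 nodes) is used only by "yokmimzcx"; the node for "yokm" still has the child "a", so pruning stops there.
Nodes removed: 5

5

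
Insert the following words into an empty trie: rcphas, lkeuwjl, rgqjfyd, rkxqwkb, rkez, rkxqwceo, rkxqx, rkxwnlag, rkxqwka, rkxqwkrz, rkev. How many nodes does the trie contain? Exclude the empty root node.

Trie structure (* marks end of a word):
(root)
├─ l
│  └─ k
│     └─ e
│        └─ u
│           └─ w
│              └─ j
│                 └─ l *
└─ r
   ├─ c
   │  └─ p
   │     └─ h
   │        └─ a
   │           └─ s *
   ├─ g
   │  └─ q
   │     └─ j
   │        └─ f
   │           └─ y
   │              └─ d *
   └─ k
      ├─ e
      │  ├─ v *
      │  └─ z *
      └─ x
         ├─ q
         │  ├─ w
         │  │  ├─ c
         │  │  │  └─ e
         │  │  │     └─ o *
         │  │  └─ k
         │  │     ├─ a *
         │  │     ├─ b *
         │  │     └─ r
         │  │        └─ z *
         │  └─ x *
         └─ w
            └─ n
               └─ l
                  └─ a
                     └─ g *
Counting every labelled node above: 40.

40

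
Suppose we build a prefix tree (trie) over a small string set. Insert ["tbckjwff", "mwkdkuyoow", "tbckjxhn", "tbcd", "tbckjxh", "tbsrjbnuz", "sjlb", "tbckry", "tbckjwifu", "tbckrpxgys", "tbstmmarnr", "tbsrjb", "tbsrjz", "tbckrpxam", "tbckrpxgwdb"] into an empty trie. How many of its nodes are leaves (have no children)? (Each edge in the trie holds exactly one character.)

13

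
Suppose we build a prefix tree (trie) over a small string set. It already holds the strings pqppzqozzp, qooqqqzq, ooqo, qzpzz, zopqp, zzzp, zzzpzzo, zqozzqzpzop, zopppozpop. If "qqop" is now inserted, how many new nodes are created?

3

The longest prefix of "qqop" already in the trie is "q" (length 1).
New nodes needed: |"qqop"| − 1 = 4 − 1 = 3.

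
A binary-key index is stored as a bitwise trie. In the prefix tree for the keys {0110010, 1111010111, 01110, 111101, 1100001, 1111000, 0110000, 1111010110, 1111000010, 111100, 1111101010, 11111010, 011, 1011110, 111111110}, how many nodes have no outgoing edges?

10

Leaves are exactly the stored words that no other stored word extends.
Those words: "0110000", "0110010", "01110", "1011110", "1100001", "1111000010", "1111010110", "1111010111", "1111101010", "111111110"
Leaf count: 10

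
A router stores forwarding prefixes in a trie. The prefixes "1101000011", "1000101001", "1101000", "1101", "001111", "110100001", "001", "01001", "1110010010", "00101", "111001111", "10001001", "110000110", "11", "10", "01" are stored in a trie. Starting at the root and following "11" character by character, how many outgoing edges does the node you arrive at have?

Walk "11" from the root, arriving at one node.
Characters that immediately follow "11" among the stored strings: {0, 1}.
That node has 2 child edges.

2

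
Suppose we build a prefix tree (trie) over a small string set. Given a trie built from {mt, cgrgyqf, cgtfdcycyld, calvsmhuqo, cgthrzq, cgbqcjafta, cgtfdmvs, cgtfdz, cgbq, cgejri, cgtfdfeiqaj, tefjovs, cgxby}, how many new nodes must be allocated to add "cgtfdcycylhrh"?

3

"cgtfdcycyl" is already a path in the trie; the remaining "hrh" must be added.
New nodes needed: |"cgtfdcycylhrh"| − 10 = 13 − 10 = 3.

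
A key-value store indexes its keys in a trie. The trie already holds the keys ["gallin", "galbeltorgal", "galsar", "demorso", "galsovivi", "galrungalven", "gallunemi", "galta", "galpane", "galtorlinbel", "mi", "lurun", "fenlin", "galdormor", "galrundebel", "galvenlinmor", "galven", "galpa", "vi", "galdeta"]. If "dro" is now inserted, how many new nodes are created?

Walking "dro" from the root, the first 1 characters ("d") follow existing edges; "r" is the first miss.
New nodes needed: |"dro"| − 1 = 3 − 1 = 2.

2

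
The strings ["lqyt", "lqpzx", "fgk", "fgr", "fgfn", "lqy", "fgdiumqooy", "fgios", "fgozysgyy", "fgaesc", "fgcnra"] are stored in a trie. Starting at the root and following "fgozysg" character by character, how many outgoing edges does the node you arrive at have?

1

Follow the path "fgozysg" to its node, then look at its outgoing edges.
Distinct next characters after "fgozysg": y.
That node has 1 child edge.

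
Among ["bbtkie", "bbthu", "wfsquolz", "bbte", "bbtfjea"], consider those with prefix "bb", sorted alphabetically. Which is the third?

Filter for "bb…" and sort: "bbte", "bbtfjea", "bbthu", "bbtkie"
The 3rd is bbthu.

bbthu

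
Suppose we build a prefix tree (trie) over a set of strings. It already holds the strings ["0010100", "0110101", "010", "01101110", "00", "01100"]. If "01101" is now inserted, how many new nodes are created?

Every character of "01101" already lies on an existing path (it is a prefix of some stored word).
No new nodes are needed: 0.

0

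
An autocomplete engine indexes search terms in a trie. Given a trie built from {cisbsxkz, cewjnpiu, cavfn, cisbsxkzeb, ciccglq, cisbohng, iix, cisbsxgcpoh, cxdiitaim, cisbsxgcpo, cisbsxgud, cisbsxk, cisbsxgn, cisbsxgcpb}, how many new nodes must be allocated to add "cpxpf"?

The longest prefix of "cpxpf" already in the trie is "c" (length 1).
Each of the 4 remaining characters creates one node.

4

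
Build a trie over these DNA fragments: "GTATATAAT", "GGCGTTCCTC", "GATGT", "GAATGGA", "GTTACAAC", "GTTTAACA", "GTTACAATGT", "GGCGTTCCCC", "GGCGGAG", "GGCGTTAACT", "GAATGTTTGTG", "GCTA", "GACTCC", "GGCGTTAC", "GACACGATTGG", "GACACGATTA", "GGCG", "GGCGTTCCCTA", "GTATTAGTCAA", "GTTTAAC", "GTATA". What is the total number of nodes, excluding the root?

Count nodes per top-level branch (shared prefixes stored once):
  'G'-branch (GAATGGA, GAATGTTTGTG, GACACGATTA, GACACGATTGG, GACTCC, GATGT, GCTA, GGCG, GGCGGAG, GGCGTTAACT, GGCGTTAC, GGCGTTCCCC, GGCGTTCCCTA, GGCGTTCCTC, GTATA, GTATATAAT, GTATTAGTCAA, GTTACAAC, GTTACAATGT, GTTTAAC, GTTTAACA): 82 nodes
Sum: 82

82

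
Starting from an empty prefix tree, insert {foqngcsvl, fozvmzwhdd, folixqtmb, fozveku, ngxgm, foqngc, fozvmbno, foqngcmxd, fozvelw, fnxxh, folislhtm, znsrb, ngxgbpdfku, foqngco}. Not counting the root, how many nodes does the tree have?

61

Trace insertions, counting only characters that open a new branch:
  "foqngcsvl" → 9 new (f, o, q, n, g, c, s, v, l)
  "fozvmzwhdd" → prefix "fo" already present; 8 new (z, v, m, z, w, h, d, d)
  "folixqtmb" → prefix "fo" already present; 7 new (l, i, x, q, t, m, b)
  "fozveku" → prefix "fozv" already present; 3 new (e, k, u)
  "ngxgm" → 5 new (n, g, x, g, m)
  "foqngc" → prefix "foqngc" already present; 0 new (none)
  "fozvmbno" → prefix "fozvm" already present; 3 new (b, n, o)
  "foqngcmxd" → prefix "foqngc" already present; 3 new (m, x, d)
  "fozvelw" → prefix "fozve" already present; 2 new (l, w)
  "fnxxh" → prefix "f" already present; 4 new (n, x, x, h)
  "folislhtm" → prefix "foli" already present; 5 new (s, l, h, t, m)
  "znsrb" → 5 new (z, n, s, r, b)
  "ngxgbpdfku" → prefix "ngxg" already present; 6 new (b, p, d, f, k, u)
  "foqngco" → prefix "foqngc" already present; 1 new (o)
Total nodes = 9 + 8 + 7 + 3 + 5 + 0 + 3 + 3 + 2 + 4 + 5 + 5 + 6 + 1 = 61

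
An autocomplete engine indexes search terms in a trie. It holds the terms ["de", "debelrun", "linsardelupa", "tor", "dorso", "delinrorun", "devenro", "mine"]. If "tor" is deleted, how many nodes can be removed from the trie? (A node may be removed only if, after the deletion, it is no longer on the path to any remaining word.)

3

A node on "tor"'s path can go only if nothing else ends at it or branches off below it.
No other word shares any prefix with "tor", so all 3 of its nodes go.
Nodes removed: 3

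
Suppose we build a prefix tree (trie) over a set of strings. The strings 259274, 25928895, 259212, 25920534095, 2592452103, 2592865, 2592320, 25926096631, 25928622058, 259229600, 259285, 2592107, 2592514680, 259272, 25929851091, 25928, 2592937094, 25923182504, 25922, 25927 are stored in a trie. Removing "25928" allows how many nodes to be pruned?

Walk "25928" from the leaf back toward the root, removing each node that no remaining word uses.
Every node on "25928" is still needed (e.g. by "25928895"), so nothing is freed.
Nodes removed: 0

0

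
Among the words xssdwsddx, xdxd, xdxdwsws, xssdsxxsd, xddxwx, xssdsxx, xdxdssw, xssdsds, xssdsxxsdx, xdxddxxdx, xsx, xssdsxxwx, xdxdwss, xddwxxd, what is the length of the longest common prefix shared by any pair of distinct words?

9

The deepest shared node is where two words last agree before diverging.
"xssdsxxsd" and "xssdsxxsdx" agree on "xssdsxxsd" (9 characters) before diverging; nothing deeper is shared.
Longest shared-prefix length: 9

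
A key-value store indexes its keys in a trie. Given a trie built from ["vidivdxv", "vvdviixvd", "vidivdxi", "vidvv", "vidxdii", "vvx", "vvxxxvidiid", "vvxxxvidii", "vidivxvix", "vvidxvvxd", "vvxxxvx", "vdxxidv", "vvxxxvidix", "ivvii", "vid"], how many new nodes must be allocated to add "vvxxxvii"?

1

The longest prefix of "vvxxxvii" already in the trie is "vvxxxvi" (length 7).
So 8 − 7 = 1 new nodes.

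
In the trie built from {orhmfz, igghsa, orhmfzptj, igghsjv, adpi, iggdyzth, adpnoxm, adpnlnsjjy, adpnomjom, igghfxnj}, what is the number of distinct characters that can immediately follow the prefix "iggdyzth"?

0

Follow the path "iggdyzth" to its node, then look at its outgoing edges.
No stored string extends past "iggdyzth".
That node has 0 child edges.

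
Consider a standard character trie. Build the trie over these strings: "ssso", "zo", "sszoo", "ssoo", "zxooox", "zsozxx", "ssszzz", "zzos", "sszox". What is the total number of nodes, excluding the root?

28

Count nodes per top-level branch (shared prefixes stored once):
  's'-branch (ssoo, ssso, ssszzz, sszoo, sszox): 13 nodes
  'z'-branch (zo, zsozxx, zxooox, zzos): 15 nodes
Sum: 28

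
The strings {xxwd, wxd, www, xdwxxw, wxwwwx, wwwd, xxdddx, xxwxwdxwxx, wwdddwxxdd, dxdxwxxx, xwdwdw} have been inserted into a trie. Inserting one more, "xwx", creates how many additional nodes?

Walking "xwx" from the root, the first 2 characters ("xw") follow existing edges; "x" is the first miss.
New nodes needed: |"xwx"| − 2 = 3 − 2 = 1.

1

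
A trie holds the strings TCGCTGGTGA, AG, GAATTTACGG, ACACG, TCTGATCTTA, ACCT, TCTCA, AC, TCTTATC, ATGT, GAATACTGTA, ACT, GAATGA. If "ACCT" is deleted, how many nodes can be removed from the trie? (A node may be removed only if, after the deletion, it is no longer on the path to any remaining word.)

Walk "ACCT" from the leaf back toward the root, removing each node that no remaining word uses.
The suffix "CT" (2 nodes) is used only by "ACCT"; the node for "AC" still has the child "A", so pruning stops there.
Nodes removed: 2

2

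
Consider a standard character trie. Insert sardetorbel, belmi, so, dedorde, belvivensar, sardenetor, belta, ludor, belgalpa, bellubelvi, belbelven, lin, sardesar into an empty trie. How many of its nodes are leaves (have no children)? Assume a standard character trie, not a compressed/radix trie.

13

Leaves are exactly the stored words that no other stored word extends.
Those words: "belbelven", "belgalpa", "bellubelvi", "belmi", "belta", "belvivensar", "dedorde", "lin", "ludor", "sardenetor", "sardesar", "sardetorbel", "so"
Leaf count: 13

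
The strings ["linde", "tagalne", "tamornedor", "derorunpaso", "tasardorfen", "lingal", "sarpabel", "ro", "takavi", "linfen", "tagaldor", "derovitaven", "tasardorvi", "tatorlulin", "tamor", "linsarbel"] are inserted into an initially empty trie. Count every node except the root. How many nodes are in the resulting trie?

Trace insertions, counting only characters that open a new branch:
  "linde" → 5 new (l, i, n, d, e)
  "tagalne" → 7 new (t, a, g, a, l, n, e)
  "tamornedor" → prefix "ta" already present; 8 new (m, o, r, n, e, d, o, r)
  "derorunpaso" → 11 new (d, e, r, o, r, u, n, p, a, s, o)
  "tasardorfen" → prefix "ta" already present; 9 new (s, a, r, d, o, r, f, e, n)
  "lingal" → prefix "lin" already present; 3 new (g, a, l)
  "sarpabel" → 8 new (s, a, r, p, a, b, e, l)
  "ro" → 2 new (r, o)
  "takavi" → prefix "ta" already present; 4 new (k, a, v, i)
  "linfen" → prefix "lin" already present; 3 new (f, e, n)
  "tagaldor" → prefix "tagal" already present; 3 new (d, o, r)
  "derovitaven" → prefix "dero" already present; 7 new (v, i, t, a, v, e, n)
  "tasardorvi" → prefix "tasardor" already present; 2 new (v, i)
  "tatorlulin" → prefix "ta" already present; 8 new (t, o, r, l, u, l, i, n)
  "tamor" → prefix "tamor" already present; 0 new (none)
  "linsarbel" → prefix "lin" already present; 6 new (s, a, r, b, e, l)
Total nodes = 5 + 7 + 8 + 11 + 9 + 3 + 8 + 2 + 4 + 3 + 3 + 7 + 2 + 8 + 0 + 6 = 86

86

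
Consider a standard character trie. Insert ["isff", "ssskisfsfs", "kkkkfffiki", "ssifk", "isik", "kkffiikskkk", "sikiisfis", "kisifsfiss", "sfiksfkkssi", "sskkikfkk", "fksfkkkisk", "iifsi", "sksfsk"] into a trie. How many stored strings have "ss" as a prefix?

Filter for entries beginning with "ss":
Words under "ss": ssifk, sskkikfkk, ssskisfsfs
Count: 3

3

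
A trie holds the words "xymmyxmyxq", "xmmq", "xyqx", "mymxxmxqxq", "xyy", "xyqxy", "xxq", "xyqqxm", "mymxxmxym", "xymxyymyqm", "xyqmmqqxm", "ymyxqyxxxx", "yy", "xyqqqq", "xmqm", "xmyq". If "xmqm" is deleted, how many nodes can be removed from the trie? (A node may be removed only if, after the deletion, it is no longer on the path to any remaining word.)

A node on "xmqm"'s path can go only if nothing else ends at it or branches off below it.
The suffix "qm" (2 nodes) is used only by "xmqm"; the node for "xm" still has the child "m", so pruning stops there.
Nodes removed: 2

2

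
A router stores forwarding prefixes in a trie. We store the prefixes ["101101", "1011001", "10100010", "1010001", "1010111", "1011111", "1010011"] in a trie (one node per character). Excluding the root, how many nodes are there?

Insert word by word; a character creates a node only if that edge doesn't already exist:
  "101101" → 6 new (1, 0, 1, 1, 0, 1)
  "1011001" → prefix "10110" already present; 2 new (0, 1)
  "10100010" → prefix "101" already present; 5 new (0, 0, 0, 1, 0)
  "1010001" → prefix "1010001" already present; 0 new (none)
  "1010111" → prefix "1010" already present; 3 new (1, 1, 1)
  "1011111" → prefix "1011" already present; 3 new (1, 1, 1)
  "1010011" → prefix "10100" already present; 2 new (1, 1)
Total nodes = 6 + 2 + 5 + 0 + 3 + 3 + 2 = 21

21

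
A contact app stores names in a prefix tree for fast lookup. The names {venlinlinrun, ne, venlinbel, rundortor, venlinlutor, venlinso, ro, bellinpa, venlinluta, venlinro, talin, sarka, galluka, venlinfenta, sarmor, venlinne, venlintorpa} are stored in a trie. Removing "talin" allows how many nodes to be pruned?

5

After clearing the end-marker at "talin", prune upward until reaching a node still needed by another word.
No other word shares any prefix with "talin", so all 5 of its nodes go.
Nodes removed: 5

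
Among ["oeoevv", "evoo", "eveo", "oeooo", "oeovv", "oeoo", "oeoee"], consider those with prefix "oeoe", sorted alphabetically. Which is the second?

DFS of the "oeoe" subtree visits, in order: "oeoee", "oeoevv"
Position 2: oeoevv

oeoevv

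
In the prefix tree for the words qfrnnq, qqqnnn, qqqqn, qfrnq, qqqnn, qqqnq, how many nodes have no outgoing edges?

Leaves are exactly the stored words that no other stored word extends.
Those words: "qfrnnq", "qfrnq", "qqqnnn", "qqqnq", "qqqqn"
Leaf count: 5

5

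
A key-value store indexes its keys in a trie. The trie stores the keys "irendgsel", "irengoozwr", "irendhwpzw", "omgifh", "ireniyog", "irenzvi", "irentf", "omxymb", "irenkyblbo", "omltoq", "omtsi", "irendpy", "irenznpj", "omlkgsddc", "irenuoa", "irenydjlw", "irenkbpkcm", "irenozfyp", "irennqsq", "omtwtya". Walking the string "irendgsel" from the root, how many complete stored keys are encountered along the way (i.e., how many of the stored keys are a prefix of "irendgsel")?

Walk "irendgsel" from the root; an end-of-word marker is hit whenever a stored word is a prefix of "irendgsel".
Prefixes of the query that are stored words: "irendgsel"
Count: 1

1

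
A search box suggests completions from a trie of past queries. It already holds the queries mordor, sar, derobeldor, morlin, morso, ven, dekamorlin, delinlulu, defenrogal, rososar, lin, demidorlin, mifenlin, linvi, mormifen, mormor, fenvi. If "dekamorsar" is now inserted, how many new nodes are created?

Walking "dekamorsar" from the root, the first 7 characters ("dekamor") follow existing edges; "s" is the first miss.
New nodes needed: |"dekamorsar"| − 7 = 10 − 7 = 3.

3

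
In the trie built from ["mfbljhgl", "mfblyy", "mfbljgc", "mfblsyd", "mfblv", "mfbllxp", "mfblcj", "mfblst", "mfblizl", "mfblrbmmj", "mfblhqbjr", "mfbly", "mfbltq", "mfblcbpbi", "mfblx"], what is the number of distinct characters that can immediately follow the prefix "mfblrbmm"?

Walk "mfblrbmm" from the root, arriving at one node.
Characters that immediately follow "mfblrbmm" among the stored strings: {j}.
That node has 1 child edge.

1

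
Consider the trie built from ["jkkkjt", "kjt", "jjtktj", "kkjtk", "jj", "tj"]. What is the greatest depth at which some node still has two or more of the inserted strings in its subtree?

2

Look for the deepest trie node that still has at least two words in its subtree.
e.g. "jj" and "jjtktj" share the prefix "jj" of length 2; no pair shares a longer one.
Longest shared-prefix length: 2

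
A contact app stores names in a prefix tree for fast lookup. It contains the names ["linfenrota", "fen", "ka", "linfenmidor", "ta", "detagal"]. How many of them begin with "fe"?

1

Filter for entries beginning with "fe":
Words under "fe": fen
Count: 1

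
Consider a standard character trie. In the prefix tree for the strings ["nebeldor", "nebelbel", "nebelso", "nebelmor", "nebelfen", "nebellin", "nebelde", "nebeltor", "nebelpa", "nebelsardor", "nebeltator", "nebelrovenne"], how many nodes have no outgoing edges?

12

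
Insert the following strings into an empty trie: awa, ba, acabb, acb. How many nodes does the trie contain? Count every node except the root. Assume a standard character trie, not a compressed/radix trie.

10

Insert word by word; a character creates a node only if that edge doesn't already exist:
  "awa" → 3 new (a, w, a)
  "ba" → 2 new (b, a)
  "acabb" → prefix "a" already present; 4 new (c, a, b, b)
  "acb" → prefix "ac" already present; 1 new (b)
Total nodes = 3 + 2 + 4 + 1 = 10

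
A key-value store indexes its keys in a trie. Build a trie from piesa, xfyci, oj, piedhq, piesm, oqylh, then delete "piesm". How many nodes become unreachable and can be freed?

A node on "piesm"'s path can go only if nothing else ends at it or branches off below it.
The suffix "m" (1 node) is used only by "piesm"; the node for "pies" still has the child "a", so pruning stops there.
Nodes removed: 1

1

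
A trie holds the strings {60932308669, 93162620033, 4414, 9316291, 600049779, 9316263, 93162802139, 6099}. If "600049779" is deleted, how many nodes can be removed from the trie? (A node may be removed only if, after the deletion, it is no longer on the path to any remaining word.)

Walk "600049779" from the leaf back toward the root, removing each node that no remaining word uses.
The suffix "0049779" (7 nodes) is used only by "600049779"; the node for "60" still has the child "9", so pruning stops there.
Nodes removed: 7

7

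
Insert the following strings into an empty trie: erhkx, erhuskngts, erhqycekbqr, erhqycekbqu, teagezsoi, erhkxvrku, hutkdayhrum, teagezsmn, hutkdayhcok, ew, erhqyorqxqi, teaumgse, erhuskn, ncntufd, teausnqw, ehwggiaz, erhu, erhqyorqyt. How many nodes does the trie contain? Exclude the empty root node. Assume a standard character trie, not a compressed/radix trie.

82

For each word, the new-node count is its length minus the longest prefix already in the trie:
  "erhkx" → 5 new (e, r, h, k, x)
  "erhuskngts" → prefix "erh" already present; 7 new (u, s, k, n, g, t, s)
  "erhqycekbqr" → prefix "erh" already present; 8 new (q, y, c, e, k, b, q, r)
  "erhqycekbqu" → prefix "erhqycekbq" already present; 1 new (u)
  "teagezsoi" → 9 new (t, e, a, g, e, z, s, o, i)
  "erhkxvrku" → prefix "erhkx" already present; 4 new (v, r, k, u)
  "hutkdayhrum" → 11 new (h, u, t, k, d, a, y, h, r, u, m)
  "teagezsmn" → prefix "teagezs" already present; 2 new (m, n)
  "hutkdayhcok" → prefix "hutkdayh" already present; 3 new (c, o, k)
  "ew" → prefix "e" already present; 1 new (w)
  "erhqyorqxqi" → prefix "erhqy" already present; 6 new (o, r, q, x, q, i)
  "teaumgse" → prefix "tea" already present; 5 new (u, m, g, s, e)
  "erhuskn" → prefix "erhuskn" already present; 0 new (none)
  "ncntufd" → 7 new (n, c, n, t, u, f, d)
  "teausnqw" → prefix "teau" already present; 4 new (s, n, q, w)
  "ehwggiaz" → prefix "e" already present; 7 new (h, w, g, g, i, a, z)
  "erhu" → prefix "erhu" already present; 0 new (none)
  "erhqyorqyt" → prefix "erhqyorq" already present; 2 new (y, t)
Total nodes = 5 + 7 + 8 + 1 + 9 + 4 + 11 + 2 + 3 + 1 + 6 + 5 + 0 + 7 + 4 + 7 + 0 + 2 = 82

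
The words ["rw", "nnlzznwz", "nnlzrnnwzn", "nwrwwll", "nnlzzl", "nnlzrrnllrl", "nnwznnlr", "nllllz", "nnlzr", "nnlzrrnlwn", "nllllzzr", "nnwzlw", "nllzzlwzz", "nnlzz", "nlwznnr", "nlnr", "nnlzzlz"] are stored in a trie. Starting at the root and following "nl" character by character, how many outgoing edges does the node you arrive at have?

Walk "nl" from the root, arriving at one node.
Characters that immediately follow "nl" among the stored strings: {l, n, w}.
That node has 3 child edges.

3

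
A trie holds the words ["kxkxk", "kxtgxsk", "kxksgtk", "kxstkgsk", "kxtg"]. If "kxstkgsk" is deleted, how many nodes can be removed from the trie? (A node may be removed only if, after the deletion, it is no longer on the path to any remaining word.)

6

A node on "kxstkgsk"'s path can go only if nothing else ends at it or branches off below it.
The suffix "stkgsk" (6 nodes) is used only by "kxstkgsk"; the node for "kx" still has the child "k", so pruning stops there.
Nodes removed: 6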